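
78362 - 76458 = 1904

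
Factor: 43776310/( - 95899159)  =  -2^1*5^1*17^ ( - 2)*43^( - 1)*157^1*7717^(- 1)*27883^1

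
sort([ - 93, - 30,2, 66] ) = [ - 93, - 30, 2 , 66]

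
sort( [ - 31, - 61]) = [ - 61, - 31 ] 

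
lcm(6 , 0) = 0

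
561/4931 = 561/4931 = 0.11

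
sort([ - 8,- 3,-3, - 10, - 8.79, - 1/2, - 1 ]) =[-10 , - 8.79 , - 8,-3, - 3, - 1, - 1/2]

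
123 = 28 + 95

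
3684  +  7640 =11324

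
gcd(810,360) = 90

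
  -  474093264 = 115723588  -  589816852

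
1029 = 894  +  135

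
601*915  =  549915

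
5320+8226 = 13546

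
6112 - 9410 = - 3298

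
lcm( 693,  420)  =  13860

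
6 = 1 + 5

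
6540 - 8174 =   -  1634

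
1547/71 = 1547/71 = 21.79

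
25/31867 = 25/31867 = 0.00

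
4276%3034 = 1242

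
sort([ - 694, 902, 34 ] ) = [ - 694, 34 , 902 ]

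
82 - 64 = 18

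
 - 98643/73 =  - 1352 + 53/73 = - 1351.27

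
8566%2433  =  1267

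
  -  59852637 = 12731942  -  72584579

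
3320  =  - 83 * ( - 40 ) 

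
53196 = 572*93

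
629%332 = 297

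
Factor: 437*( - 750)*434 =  - 2^2*3^1*5^3*7^1*19^1*23^1* 31^1 = - 142243500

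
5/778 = 5/778 =0.01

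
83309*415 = 34573235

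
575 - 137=438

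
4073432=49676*82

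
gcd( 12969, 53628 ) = 3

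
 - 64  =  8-72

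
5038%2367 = 304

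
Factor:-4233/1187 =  - 3^1 * 17^1*83^1 * 1187^(-1)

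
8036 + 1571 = 9607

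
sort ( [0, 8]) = [ 0,  8] 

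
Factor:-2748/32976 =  - 2^(  -  2)*3^ ( - 1) = - 1/12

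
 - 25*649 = - 16225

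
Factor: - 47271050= - 2^1*5^2* 17^1*19^1*2927^1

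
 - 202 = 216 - 418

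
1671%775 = 121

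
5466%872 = 234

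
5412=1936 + 3476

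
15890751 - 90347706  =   - 74456955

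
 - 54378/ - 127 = 428 + 22/127 = 428.17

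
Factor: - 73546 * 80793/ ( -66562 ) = 2971000989/33281 = 3^2*11^1* 23^ ( - 1)*47^1*191^1*1447^( -1 ) * 3343^1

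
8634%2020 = 554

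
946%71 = 23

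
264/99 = 8/3 = 2.67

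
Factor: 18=2^1*3^2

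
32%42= 32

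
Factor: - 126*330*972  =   - 40415760 = -  2^4 *3^8*5^1* 7^1*11^1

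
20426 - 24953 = - 4527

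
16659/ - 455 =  - 37 + 176/455 = - 36.61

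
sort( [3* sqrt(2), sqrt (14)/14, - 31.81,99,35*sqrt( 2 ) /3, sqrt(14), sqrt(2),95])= [ - 31.81, sqrt(14)/14,sqrt(2 ), sqrt ( 14 ), 3*sqrt(2 ), 35*sqrt(2)/3, 95, 99]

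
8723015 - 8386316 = 336699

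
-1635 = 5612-7247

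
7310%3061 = 1188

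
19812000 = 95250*208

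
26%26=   0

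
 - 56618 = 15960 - 72578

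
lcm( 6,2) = 6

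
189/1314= 21/146 =0.14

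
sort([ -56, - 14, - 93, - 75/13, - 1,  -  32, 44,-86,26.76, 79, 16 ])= [  -  93, - 86, - 56, - 32, - 14, - 75/13 ,-1,16, 26.76,44, 79]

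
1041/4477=1041/4477 = 0.23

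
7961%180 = 41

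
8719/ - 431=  - 8719/431 = -20.23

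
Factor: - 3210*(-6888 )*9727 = 2^4*3^2*5^1*7^1 * 41^1*71^1 * 107^1 * 137^1 =215068638960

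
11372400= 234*48600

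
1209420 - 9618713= - 8409293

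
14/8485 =14/8485 = 0.00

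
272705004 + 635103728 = 907808732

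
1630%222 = 76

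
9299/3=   3099  +  2/3 = 3099.67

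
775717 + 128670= 904387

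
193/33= 193/33  =  5.85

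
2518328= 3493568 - 975240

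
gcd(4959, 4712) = 19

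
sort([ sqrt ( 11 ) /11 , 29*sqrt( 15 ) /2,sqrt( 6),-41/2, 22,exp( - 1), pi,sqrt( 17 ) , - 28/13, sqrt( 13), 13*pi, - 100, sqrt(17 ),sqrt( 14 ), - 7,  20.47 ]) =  [ - 100 , - 41/2 , -7,-28/13,  sqrt( 11) /11 , exp( - 1 ),  sqrt( 6),  pi, sqrt( 13),sqrt( 14 ),sqrt ( 17), sqrt( 17 ), 20.47,22, 13 * pi,29*sqrt( 15 ) /2] 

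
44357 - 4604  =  39753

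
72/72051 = 24/24017=0.00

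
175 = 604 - 429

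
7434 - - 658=8092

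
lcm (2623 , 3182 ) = 194102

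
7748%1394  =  778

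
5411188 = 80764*67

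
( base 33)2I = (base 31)2m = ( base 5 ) 314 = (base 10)84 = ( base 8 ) 124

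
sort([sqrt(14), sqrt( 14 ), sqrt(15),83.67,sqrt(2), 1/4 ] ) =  [1/4,sqrt( 2 ) , sqrt(14), sqrt(14 ), sqrt( 15 ), 83.67]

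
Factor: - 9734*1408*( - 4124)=56521366528 =2^10 * 11^1*31^1*157^1 * 1031^1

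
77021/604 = 127+313/604 = 127.52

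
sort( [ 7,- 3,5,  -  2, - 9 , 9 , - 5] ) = [ -9, - 5, - 3, - 2,5,7,9 ] 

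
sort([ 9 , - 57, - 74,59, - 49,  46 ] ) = [ - 74, - 57, - 49,9, 46,  59]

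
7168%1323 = 553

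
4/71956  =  1/17989  =  0.00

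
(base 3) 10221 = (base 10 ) 106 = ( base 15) 71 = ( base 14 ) 78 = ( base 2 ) 1101010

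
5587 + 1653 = 7240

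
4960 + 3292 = 8252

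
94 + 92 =186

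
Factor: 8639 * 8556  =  2^2*3^1 * 23^1 * 31^1*53^1*163^1=73915284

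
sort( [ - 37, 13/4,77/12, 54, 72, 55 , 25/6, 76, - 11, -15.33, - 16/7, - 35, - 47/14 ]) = [ - 37, - 35,-15.33, - 11, - 47/14,- 16/7,13/4,  25/6,  77/12, 54, 55,72, 76] 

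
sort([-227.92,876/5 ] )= [ - 227.92,876/5] 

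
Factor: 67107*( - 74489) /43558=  - 4998733323/43558 = - 2^( - 1)*3^1*29^( - 1) * 751^( - 1)* 22369^1*74489^1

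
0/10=0 = 0.00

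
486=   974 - 488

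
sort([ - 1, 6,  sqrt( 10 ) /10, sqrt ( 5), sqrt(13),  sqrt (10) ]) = [ - 1, sqrt( 10)/10, sqrt ( 5 ), sqrt(10), sqrt ( 13 ), 6]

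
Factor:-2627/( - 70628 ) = 2^( - 2)*37^1*71^1*  17657^ ( - 1 ) 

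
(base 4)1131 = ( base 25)3i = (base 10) 93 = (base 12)79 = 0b1011101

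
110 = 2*55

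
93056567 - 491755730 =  - 398699163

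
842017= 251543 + 590474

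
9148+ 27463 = 36611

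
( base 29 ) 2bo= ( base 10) 2025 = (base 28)2G9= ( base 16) 7e9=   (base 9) 2700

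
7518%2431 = 225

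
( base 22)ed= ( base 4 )11001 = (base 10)321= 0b101000001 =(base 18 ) hf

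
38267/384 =38267/384 =99.65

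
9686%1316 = 474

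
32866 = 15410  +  17456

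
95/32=95/32 = 2.97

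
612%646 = 612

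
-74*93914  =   - 6949636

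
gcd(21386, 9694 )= 74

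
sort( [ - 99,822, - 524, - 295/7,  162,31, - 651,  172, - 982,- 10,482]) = [  -  982,-651,-524, - 99,-295/7 , - 10, 31, 162 , 172,482,822]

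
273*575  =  156975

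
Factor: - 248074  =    -  2^1*71^1*1747^1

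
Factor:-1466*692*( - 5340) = 5417280480 = 2^5*3^1*5^1*  89^1*173^1*733^1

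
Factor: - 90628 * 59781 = - 5417832468 = - 2^2*3^1 * 139^1 * 163^1 * 19927^1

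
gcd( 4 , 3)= 1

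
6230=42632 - 36402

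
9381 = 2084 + 7297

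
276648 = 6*46108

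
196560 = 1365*144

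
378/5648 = 189/2824 = 0.07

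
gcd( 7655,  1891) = 1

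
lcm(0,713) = 0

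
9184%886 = 324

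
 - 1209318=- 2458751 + 1249433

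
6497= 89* 73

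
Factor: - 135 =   -  3^3 * 5^1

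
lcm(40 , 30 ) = 120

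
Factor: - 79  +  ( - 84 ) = - 163 = - 163^1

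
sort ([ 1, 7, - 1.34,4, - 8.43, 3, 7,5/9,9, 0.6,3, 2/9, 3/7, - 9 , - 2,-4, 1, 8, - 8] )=[ - 9,  -  8.43, - 8, - 4, - 2, - 1.34,2/9, 3/7, 5/9, 0.6, 1, 1, 3, 3,  4,7, 7, 8, 9 ] 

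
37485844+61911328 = 99397172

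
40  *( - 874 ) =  - 34960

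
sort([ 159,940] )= [ 159,940]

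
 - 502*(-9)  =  4518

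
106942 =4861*22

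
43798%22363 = 21435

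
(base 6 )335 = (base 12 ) ab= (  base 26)51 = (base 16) 83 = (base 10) 131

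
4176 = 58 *72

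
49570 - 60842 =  - 11272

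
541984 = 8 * 67748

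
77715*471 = 36603765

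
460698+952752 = 1413450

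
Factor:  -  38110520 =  - 2^3*  5^1* 7^1*131^1*1039^1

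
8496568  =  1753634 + 6742934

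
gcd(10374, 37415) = 7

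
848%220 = 188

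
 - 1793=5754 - 7547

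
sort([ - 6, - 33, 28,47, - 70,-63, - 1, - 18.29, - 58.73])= [ - 70, - 63,-58.73, - 33,-18.29, - 6, - 1,28, 47]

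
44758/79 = 566  +  44/79= 566.56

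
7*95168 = 666176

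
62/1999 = 62/1999 = 0.03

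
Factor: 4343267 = 19^1*228593^1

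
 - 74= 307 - 381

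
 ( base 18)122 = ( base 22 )GA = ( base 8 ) 552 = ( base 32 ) BA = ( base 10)362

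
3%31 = 3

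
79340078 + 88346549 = 167686627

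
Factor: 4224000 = 2^10*3^1*5^3*11^1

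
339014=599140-260126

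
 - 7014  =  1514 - 8528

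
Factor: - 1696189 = -11^1*271^1 * 569^1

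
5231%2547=137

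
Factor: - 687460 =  - 2^2*5^1 * 37^1*929^1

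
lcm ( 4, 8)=8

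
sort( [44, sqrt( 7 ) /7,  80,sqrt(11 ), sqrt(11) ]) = [ sqrt( 7)/7,sqrt( 11) , sqrt( 11),44, 80] 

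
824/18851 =824/18851 = 0.04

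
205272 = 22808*9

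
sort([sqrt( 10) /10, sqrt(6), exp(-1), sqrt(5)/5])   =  [sqrt(10)/10, exp(-1 ),sqrt(5) /5,sqrt(6)]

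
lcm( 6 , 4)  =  12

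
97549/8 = 12193 + 5/8 = 12193.62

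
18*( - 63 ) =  - 1134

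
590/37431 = 590/37431 = 0.02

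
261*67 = 17487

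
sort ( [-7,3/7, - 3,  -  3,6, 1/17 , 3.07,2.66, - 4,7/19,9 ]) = [-7,-4,-3, - 3, 1/17,7/19, 3/7,2.66,3.07,6,9 ]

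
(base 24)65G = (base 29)47p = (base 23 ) 6i4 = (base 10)3592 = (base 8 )7010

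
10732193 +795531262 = 806263455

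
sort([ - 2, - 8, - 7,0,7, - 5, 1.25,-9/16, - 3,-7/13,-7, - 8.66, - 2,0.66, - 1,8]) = [ - 8.66, - 8, - 7, - 7, - 5, - 3,-2, - 2, - 1, - 9/16, - 7/13,0,0.66, 1.25,7,8 ]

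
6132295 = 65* 94343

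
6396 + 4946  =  11342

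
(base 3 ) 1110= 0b100111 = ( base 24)1f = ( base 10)39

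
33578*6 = 201468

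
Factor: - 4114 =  - 2^1 * 11^2*17^1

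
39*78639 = 3066921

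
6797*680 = 4621960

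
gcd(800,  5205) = 5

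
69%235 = 69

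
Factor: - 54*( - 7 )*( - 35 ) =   -  2^1*3^3*5^1 * 7^2=- 13230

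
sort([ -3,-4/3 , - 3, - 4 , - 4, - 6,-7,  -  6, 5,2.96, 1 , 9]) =[  -  7 ,-6, - 6, - 4 ,  -  4, - 3, - 3, - 4/3,1,2.96,5, 9] 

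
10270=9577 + 693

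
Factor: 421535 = 5^1*84307^1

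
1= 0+1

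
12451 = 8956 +3495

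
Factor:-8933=-8933^1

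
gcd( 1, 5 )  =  1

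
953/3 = 953/3 = 317.67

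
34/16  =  17/8 = 2.12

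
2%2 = 0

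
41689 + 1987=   43676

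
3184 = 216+2968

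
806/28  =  28 + 11/14  =  28.79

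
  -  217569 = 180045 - 397614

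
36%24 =12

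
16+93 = 109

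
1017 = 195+822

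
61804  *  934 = 57724936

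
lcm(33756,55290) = 3206820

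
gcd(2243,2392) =1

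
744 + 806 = 1550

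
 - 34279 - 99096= -133375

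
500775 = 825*607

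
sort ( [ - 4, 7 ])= [ - 4,7]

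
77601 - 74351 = 3250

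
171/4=171/4 = 42.75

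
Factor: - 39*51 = - 3^2 *13^1*17^1 = - 1989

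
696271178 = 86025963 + 610245215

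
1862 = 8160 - 6298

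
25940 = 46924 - 20984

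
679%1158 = 679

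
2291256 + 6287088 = 8578344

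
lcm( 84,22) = 924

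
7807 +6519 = 14326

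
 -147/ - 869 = 147/869 = 0.17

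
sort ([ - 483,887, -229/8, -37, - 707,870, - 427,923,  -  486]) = [ - 707, - 486, - 483, - 427, - 37 , - 229/8 , 870, 887,  923]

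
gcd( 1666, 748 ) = 34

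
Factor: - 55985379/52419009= -18661793/17473003 = - 73^1*255641^1 * 17473003^( - 1)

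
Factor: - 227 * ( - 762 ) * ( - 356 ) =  - 61578744 = - 2^3*3^1*89^1*127^1 *227^1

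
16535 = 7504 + 9031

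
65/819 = 5/63 = 0.08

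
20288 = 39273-18985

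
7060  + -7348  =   - 288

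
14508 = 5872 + 8636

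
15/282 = 5/94 = 0.05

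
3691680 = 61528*60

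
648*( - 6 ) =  - 3888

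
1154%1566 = 1154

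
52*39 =2028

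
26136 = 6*4356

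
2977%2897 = 80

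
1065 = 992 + 73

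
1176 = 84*14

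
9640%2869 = 1033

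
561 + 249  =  810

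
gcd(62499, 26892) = 249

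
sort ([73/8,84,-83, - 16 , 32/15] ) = [ - 83,  -  16,32/15,73/8,84]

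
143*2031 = 290433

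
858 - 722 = 136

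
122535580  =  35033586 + 87501994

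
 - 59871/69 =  - 868 + 7/23 = -867.70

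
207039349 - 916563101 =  - 709523752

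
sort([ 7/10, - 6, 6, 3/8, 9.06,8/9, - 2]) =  [- 6, - 2, 3/8, 7/10, 8/9,6, 9.06]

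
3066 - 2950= 116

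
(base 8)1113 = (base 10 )587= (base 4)21023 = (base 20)197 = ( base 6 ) 2415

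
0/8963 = 0 = 0.00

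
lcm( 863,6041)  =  6041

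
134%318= 134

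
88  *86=7568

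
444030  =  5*88806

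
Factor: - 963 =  - 3^2*107^1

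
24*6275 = 150600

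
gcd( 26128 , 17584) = 16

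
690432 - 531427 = 159005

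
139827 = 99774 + 40053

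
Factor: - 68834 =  - 2^1*127^1*271^1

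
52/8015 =52/8015 = 0.01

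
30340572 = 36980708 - 6640136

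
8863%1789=1707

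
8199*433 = 3550167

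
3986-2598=1388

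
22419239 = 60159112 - 37739873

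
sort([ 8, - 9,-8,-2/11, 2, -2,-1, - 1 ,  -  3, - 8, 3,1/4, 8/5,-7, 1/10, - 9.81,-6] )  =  [ -9.81, - 9, - 8, - 8, - 7, -6, - 3, - 2, - 1, -1,-2/11,  1/10,1/4,8/5,2 , 3,8 ]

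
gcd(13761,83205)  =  9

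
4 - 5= - 1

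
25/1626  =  25/1626 = 0.02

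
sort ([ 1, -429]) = [ - 429 , 1 ]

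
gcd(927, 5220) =9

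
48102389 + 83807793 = 131910182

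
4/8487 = 4/8487=0.00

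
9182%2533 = 1583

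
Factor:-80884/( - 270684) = 3^( - 2)*103^( - 1) * 277^1 = 277/927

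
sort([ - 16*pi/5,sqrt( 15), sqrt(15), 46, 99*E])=[ - 16*pi/5,sqrt(  15 ),sqrt( 15), 46,99*E]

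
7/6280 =7/6280= 0.00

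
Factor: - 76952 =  - 2^3*9619^1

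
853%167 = 18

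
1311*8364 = 10965204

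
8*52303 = 418424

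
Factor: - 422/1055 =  -2^1*5^( - 1 ) = - 2/5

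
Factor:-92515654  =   -2^1*7^1*11^1  *600751^1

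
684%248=188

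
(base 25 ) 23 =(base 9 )58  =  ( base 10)53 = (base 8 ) 65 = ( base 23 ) 27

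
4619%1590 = 1439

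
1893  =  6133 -4240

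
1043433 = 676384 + 367049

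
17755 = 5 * 3551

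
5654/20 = 2827/10 = 282.70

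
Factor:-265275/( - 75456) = 2^( - 6 )*3^2*5^2  =  225/64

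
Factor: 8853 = 3^1 *13^1 * 227^1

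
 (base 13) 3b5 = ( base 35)IP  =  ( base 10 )655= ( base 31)L4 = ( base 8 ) 1217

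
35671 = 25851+9820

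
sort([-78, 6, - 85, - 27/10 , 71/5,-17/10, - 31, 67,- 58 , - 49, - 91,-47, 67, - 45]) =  [  -  91,  -  85, - 78,-58, - 49, - 47, - 45, - 31, - 27/10, - 17/10 , 6, 71/5,67  ,  67] 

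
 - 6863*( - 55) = 377465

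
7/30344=7/30344 = 0.00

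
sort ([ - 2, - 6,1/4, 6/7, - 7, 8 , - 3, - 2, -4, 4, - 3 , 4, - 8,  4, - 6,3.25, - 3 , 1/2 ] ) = [ - 8, - 7, - 6 ,-6, -4, - 3,- 3, - 3,- 2, - 2,1/4,1/2,6/7,3.25,4, 4,4,8 ] 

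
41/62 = 41/62 = 0.66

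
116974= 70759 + 46215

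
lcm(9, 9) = 9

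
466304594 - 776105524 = -309800930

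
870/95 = 9 + 3/19= 9.16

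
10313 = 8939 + 1374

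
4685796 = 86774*54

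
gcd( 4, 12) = 4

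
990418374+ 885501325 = 1875919699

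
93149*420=39122580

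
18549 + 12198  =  30747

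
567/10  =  567/10 = 56.70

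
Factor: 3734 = 2^1*1867^1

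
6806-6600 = 206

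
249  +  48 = 297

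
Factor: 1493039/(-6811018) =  - 2^ ( - 1) * 19^1*179^1 * 439^1*3405509^( - 1 ) 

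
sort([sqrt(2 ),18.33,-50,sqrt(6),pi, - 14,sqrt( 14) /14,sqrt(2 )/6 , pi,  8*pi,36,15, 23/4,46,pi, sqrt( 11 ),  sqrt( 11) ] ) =[-50, - 14,sqrt( 2 )/6,sqrt(14)/14,sqrt( 2), sqrt(6), pi,pi, pi,sqrt( 11),sqrt(11 ),23/4 , 15, 18.33, 8  *pi, 36 , 46 ]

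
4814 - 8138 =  - 3324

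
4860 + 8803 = 13663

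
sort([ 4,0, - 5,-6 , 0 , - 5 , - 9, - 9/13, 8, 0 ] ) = [-9, - 6,-5,-5, - 9/13,0, 0 , 0, 4,8] 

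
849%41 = 29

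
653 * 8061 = 5263833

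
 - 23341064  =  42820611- 66161675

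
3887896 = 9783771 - 5895875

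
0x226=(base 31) HN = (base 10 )550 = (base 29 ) is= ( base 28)JI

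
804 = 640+164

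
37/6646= 37/6646 = 0.01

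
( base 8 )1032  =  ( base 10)538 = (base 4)20122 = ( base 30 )hs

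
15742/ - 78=-7871/39 = - 201.82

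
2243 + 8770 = 11013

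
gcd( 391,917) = 1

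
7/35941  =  7/35941 = 0.00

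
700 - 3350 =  - 2650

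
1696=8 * 212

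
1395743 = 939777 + 455966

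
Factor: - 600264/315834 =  - 100044/52639 = - 2^2*3^2* 7^1* 397^1*52639^(  -  1 )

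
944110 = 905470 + 38640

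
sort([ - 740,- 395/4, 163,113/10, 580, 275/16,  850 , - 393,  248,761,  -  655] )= [ - 740 , - 655,-393, - 395/4, 113/10, 275/16, 163, 248,580, 761, 850 ]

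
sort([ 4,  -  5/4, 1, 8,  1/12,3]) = [-5/4, 1/12, 1, 3,4, 8]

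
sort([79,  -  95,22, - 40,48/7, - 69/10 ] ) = [ - 95, -40, - 69/10, 48/7,22,79]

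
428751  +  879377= 1308128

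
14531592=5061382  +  9470210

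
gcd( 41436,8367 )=3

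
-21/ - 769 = 21/769 = 0.03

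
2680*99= 265320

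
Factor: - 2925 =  - 3^2*5^2*13^1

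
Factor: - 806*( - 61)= 2^1*13^1*31^1*61^1 = 49166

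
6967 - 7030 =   -  63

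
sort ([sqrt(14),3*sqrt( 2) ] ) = [sqrt(14 ), 3*sqrt(2)]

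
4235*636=2693460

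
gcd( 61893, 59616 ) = 207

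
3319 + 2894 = 6213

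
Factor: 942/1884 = 2^ (-1 ) = 1/2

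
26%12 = 2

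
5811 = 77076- 71265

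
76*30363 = 2307588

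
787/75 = 10 + 37/75 = 10.49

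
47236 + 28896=76132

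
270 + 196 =466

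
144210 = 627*230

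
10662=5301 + 5361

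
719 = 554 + 165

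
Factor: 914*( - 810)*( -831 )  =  2^2*3^5*5^1*277^1*457^1 = 615222540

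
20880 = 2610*8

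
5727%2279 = 1169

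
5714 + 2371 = 8085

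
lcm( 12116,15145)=60580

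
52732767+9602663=62335430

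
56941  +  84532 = 141473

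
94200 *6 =565200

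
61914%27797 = 6320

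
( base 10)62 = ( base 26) 2A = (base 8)76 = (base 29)24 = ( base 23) 2g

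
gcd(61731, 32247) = 9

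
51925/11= 51925/11  =  4720.45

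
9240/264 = 35 = 35.00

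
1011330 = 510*1983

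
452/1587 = 452/1587=0.28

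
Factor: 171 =3^2*19^1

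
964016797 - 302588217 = 661428580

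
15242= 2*7621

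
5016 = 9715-4699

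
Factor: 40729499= 4229^1 * 9631^1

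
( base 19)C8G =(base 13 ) 2082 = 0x1194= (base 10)4500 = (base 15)1500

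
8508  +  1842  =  10350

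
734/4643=734/4643=0.16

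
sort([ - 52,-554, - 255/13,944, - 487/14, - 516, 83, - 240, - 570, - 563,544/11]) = [ - 570, - 563, - 554, - 516,-240, - 52, - 487/14, - 255/13,544/11, 83, 944 ] 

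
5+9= 14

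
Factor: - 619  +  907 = 288 = 2^5 * 3^2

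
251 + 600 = 851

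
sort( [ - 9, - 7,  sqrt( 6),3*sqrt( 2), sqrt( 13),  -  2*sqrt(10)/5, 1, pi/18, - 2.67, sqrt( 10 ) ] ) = [ - 9, - 7, - 2.67 , - 2*sqrt( 10)/5, pi/18, 1, sqrt( 6) , sqrt( 10),sqrt( 13), 3*sqrt(2)] 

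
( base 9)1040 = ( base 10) 765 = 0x2FD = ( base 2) 1011111101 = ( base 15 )360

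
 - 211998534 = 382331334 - 594329868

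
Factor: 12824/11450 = 28/25  =  2^2*5^(  -  2 )*7^1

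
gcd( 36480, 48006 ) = 6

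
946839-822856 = 123983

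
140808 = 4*35202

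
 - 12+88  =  76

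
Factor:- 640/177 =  - 2^7*3^( - 1 )*5^1 * 59^(-1 )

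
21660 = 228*95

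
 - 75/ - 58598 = 75/58598=0.00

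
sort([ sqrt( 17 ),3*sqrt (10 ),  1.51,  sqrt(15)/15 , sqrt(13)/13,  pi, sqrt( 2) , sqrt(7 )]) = [ sqrt(15 ) /15 , sqrt(13 ) /13,sqrt(2 ) , 1.51,sqrt( 7) , pi, sqrt(17) , 3*sqrt(10 )] 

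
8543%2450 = 1193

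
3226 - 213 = 3013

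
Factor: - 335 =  - 5^1*67^1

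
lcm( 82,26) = 1066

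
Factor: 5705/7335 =7/9 = 3^(-2)*7^1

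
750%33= 24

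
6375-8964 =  - 2589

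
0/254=0= 0.00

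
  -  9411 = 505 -9916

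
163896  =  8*20487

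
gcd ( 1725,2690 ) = 5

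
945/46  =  945/46 = 20.54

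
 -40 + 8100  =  8060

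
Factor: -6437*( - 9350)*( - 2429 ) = -2^1*5^2 * 7^1 * 11^1*17^1*41^1 * 157^1*347^1 = - 146191672550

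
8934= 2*4467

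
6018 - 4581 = 1437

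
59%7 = 3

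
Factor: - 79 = - 79^1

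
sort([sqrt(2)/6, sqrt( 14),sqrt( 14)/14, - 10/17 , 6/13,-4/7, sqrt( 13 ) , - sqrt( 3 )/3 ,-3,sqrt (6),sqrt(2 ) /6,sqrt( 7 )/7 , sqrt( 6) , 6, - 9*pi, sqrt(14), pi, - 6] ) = [ - 9 * pi , - 6, - 3,- 10/17, - sqrt( 3) /3, - 4/7,  sqrt ( 2) /6 , sqrt ( 2)/6,  sqrt(14)/14,sqrt( 7 )/7,6/13 , sqrt( 6),sqrt( 6 ),pi, sqrt( 13 ),sqrt ( 14 ),sqrt( 14),  6]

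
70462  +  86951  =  157413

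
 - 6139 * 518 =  - 3180002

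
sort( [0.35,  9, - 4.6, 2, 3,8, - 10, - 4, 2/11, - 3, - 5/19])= [ - 10, - 4.6, - 4, - 3,  -  5/19,  2/11,0.35, 2, 3,8, 9]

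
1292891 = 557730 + 735161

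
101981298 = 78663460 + 23317838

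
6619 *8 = 52952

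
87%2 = 1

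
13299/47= 282+45/47 = 282.96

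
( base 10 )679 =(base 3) 221011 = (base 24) 147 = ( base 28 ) O7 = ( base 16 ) 2A7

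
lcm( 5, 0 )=0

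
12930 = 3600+9330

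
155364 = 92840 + 62524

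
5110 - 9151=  - 4041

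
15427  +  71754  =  87181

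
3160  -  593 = 2567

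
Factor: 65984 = 2^6*1031^1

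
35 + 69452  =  69487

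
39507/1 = 39507=39507.00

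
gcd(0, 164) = 164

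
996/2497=996/2497  =  0.40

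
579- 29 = 550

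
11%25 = 11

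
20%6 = 2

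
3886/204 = 1943/102  =  19.05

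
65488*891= 58349808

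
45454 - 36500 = 8954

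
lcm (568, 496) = 35216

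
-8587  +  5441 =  - 3146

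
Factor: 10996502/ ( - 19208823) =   -  2^1*3^ (  -  1)*11^1*97^1*5153^1*6402941^( - 1)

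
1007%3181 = 1007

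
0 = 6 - 6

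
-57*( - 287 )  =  16359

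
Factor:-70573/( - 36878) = 2^( - 1 )*18439^( - 1)*70573^1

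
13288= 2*6644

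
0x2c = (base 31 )1D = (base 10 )44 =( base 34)1A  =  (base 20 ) 24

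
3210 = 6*535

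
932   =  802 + 130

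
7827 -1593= 6234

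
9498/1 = 9498 = 9498.00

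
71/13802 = 71/13802 = 0.01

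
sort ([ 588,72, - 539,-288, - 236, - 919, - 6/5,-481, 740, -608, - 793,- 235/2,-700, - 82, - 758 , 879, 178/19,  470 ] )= [ -919, - 793, - 758, -700, -608, - 539,-481, - 288,-236, - 235/2, - 82, - 6/5,178/19  ,  72, 470,  588 , 740, 879]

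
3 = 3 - 0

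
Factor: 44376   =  2^3*3^1*43^2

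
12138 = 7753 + 4385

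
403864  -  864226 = -460362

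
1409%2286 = 1409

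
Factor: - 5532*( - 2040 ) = 2^5*3^2 * 5^1 *17^1*461^1 =11285280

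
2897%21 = 20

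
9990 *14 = 139860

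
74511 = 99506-24995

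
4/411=4/411 = 0.01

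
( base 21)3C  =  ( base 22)39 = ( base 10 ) 75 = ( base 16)4B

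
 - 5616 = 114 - 5730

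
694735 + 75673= 770408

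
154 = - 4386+4540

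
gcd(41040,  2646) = 54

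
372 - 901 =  - 529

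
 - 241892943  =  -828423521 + 586530578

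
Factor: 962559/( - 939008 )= - 2^( - 10 ) * 3^2*7^(  -  1 )*13^1*19^1*131^( - 1 )*433^1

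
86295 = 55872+30423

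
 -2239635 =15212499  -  17452134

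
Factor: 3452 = 2^2*863^1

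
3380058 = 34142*99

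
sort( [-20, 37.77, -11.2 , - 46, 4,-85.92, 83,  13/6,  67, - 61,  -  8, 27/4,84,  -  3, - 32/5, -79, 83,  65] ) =[ - 85.92, - 79, -61, - 46, - 20, - 11.2, -8, - 32/5, - 3,  13/6,4, 27/4,37.77,65 , 67 , 83, 83 , 84 ] 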